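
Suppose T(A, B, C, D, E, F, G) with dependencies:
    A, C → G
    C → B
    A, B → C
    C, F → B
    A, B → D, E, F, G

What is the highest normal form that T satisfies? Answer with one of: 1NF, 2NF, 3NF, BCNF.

Candidate keys: {A, B}, {A, C}. Prime attributes: {A, B, C}.
C → B breaks BCNF: {C}⁺ = {B, C}, so {C} is not a superkey.
Since {B} ⊆ prime attributes and every other non-superkey FD also has a prime right side, the schema is in 3NF.

3NF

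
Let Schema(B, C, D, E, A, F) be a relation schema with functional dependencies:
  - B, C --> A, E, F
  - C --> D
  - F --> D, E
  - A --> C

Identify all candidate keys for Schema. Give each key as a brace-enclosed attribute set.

No FD produces {B}, so it must be in every candidate key.
Closure of {A, B} is {A, B, C, D, E, F}, the whole schema; {A, B} is a candidate key.
Closure of {B, C} is {A, B, C, D, E, F}, the whole schema; {B, C} is a candidate key.
These are minimal and exhaustive — every other superkey contains one of them.

{A, B}, {B, C}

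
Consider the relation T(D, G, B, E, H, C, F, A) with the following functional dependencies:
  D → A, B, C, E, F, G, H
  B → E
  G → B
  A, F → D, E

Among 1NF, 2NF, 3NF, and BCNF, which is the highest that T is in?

2NF

Candidate keys: {A, F}, {D}. Prime attributes: {A, D, F}.
B → E breaks BCNF: {B}⁺ = {B, E}, so {B} is not a superkey.
B → E determines the non-prime attribute {E} from a non-superkey — 3NF is violated.
No non-prime attribute depends on a proper subset of any candidate key, so 2NF holds.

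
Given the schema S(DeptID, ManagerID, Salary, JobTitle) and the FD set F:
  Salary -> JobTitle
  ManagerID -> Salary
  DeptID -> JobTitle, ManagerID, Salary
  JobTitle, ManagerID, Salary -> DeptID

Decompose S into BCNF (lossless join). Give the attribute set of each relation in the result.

{DeptID, ManagerID, Salary}; {JobTitle, Salary}

Candidate keys of the original relation: {DeptID}, {ManagerID}.
Within {DeptID, JobTitle, ManagerID, Salary}: {Salary}⁺ ∩ {DeptID, JobTitle, ManagerID, Salary} = {JobTitle, Salary}, not the whole set, so Salary -> JobTitle violates BCNF; decompose into {JobTitle, Salary} and {DeptID, ManagerID, Salary}.
{JobTitle, Salary}: every determinant is a superkey — BCNF.
{DeptID, ManagerID, Salary}: every determinant is a superkey — BCNF.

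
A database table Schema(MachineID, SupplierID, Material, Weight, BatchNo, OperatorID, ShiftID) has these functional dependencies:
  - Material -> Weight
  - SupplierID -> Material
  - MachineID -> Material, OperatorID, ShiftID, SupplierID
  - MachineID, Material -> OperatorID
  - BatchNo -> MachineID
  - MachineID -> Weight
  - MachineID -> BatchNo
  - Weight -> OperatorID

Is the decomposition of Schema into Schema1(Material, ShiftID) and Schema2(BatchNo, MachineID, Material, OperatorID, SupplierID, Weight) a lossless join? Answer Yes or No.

The shared attributes are {Material} and {Material}⁺ = {Material, OperatorID, Weight}.
Neither Schema1 nor Schema2 is contained in that closure, so the decomposition is lossy.

No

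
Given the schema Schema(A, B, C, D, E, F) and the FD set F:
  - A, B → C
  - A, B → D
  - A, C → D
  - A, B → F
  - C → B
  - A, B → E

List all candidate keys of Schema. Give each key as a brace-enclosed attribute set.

Attributes never on any right-hand side: {A} — every candidate key must contain it.
Closure of {A, B} is {A, B, C, D, E, F}, the whole schema; {A, B} is a candidate key.
Closure of {A, C} is {A, B, C, D, E, F}, the whole schema; {A, C} is a candidate key.
These are minimal and exhaustive — every other superkey contains one of them.

{A, B}, {A, C}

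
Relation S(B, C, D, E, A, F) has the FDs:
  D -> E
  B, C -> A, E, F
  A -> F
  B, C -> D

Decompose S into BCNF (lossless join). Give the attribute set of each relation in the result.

{A, B, C, D}; {A, F}; {D, E}

Candidate key of the original relation: {B, C}.
Within {A, B, C, D, E, F}: {D}⁺ ∩ {A, B, C, D, E, F} = {D, E}, not the whole set, so D -> E violates BCNF; decompose into {D, E} and {A, B, C, D, F}.
{D, E} is in BCNF.
Within {A, B, C, D, F}: {A}⁺ ∩ {A, B, C, D, F} = {A, F}, not the whole set, so A -> F violates BCNF; decompose into {A, F} and {A, B, C, D}.
{A, F} is in BCNF.
{A, B, C, D} is in BCNF.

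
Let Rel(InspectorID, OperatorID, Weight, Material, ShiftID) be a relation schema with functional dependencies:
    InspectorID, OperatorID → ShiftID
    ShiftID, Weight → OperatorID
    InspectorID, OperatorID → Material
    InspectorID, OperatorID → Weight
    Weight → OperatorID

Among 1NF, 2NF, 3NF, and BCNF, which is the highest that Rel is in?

3NF

Candidate keys: {InspectorID, OperatorID}, {InspectorID, Weight}. Prime attributes: {InspectorID, OperatorID, Weight}.
ShiftID, Weight → OperatorID: {ShiftID, Weight}⁺ = {OperatorID, ShiftID, Weight}, which is not all of the attributes, so the left side is not a superkey — BCNF is violated.
Its right-hand attributes {OperatorID} are all prime, as are those of every other non-superkey FD — the relation is in 3NF.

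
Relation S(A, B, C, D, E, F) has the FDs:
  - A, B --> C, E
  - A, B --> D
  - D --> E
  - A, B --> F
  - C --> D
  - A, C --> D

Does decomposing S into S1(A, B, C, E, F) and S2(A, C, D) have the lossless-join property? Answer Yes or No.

Yes

Common attributes: {A, C}; their closure is {A, C, D, E}.
Since S2 ⊆ {A, C, D, E}, the intersection is a superkey of S2; the decomposition is lossless.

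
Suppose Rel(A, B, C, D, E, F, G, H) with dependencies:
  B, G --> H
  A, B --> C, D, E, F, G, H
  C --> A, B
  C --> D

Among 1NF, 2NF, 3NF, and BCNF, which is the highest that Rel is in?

Candidate keys: {A, B}, {C}. Prime attributes: {A, B, C}.
B, G --> H breaks BCNF: {B, G}⁺ = {B, G, H}, so {B, G} is not a superkey.
B, G --> H determines the non-prime attribute {H} from a non-superkey — 3NF is violated.
Checking every proper subset of each key, none determines a non-prime attribute — 2NF is satisfied.

2NF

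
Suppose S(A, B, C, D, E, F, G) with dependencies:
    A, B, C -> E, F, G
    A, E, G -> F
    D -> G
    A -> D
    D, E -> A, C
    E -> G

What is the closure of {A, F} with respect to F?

Start with {A, F}.
A -> D applies; add {D} → now {A, D, F}.
D -> G applies; add {G} → now {A, D, F, G}.
No further FD applies.

{A, D, F, G}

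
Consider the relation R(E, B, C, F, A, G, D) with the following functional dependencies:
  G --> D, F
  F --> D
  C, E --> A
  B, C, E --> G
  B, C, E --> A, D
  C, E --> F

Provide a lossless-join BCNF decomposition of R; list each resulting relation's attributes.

{A, C, E}; {B, C, E, G}; {D, F}; {F, G}

Candidate key of the original relation: {B, C, E}.
Within {A, B, C, D, E, F, G}: {G}⁺ ∩ {A, B, C, D, E, F, G} = {D, F, G}, not the whole set, so G --> D, F violates BCNF; decompose into {D, F, G} and {A, B, C, E, G}.
Within {D, F, G}: {F}⁺ ∩ {D, F, G} = {D, F}, not the whole set, so F --> D violates BCNF; decompose into {D, F} and {F, G}.
{D, F}: every determinant is a superkey — BCNF.
{F, G}: every determinant is a superkey — BCNF.
Within {A, B, C, E, G}: {C, E}⁺ ∩ {A, B, C, E, G} = {A, C, E}, not the whole set, so C, E --> A violates BCNF; decompose into {A, C, E} and {B, C, E, G}.
{A, C, E}: every determinant is a superkey — BCNF.
{B, C, E, G}: every determinant is a superkey — BCNF.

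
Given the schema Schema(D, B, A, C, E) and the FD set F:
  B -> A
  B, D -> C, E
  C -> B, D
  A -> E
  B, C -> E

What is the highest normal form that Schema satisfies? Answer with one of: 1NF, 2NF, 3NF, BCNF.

1NF

Candidate keys: {B, D}, {C}. Prime attributes: {B, C, D}.
B -> A: {B}⁺ = {A, B, E}, which is not all of the attributes, so the left side is not a superkey — BCNF is violated.
B -> A has non-prime {A} on the right and a non-superkey on the left, so 3NF fails.
The proper key subset {B} of {B, D} determines non-prime {A, E}, so the relation is not even in 2NF.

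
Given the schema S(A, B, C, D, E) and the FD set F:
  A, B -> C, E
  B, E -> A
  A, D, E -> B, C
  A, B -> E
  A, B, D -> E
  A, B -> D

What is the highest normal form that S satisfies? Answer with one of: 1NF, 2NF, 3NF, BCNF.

BCNF

Candidate keys: {A, B}, {A, D, E}, {B, E}. Prime attributes: {A, B, D, E}.
The left-hand side of every FD is a superkey, so BCNF is satisfied.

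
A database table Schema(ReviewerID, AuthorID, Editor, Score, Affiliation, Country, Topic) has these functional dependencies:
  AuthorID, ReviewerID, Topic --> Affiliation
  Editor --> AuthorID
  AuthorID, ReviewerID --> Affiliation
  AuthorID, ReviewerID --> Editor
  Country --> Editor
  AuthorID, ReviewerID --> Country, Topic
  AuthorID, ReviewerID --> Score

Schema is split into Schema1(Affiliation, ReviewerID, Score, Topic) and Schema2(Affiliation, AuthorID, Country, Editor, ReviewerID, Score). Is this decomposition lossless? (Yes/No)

Schema1 ∩ Schema2 = {Affiliation, ReviewerID, Score}; its closure under F is {Affiliation, ReviewerID, Score}.
Neither Schema1 nor Schema2 is contained in that closure, so the decomposition is lossy.

No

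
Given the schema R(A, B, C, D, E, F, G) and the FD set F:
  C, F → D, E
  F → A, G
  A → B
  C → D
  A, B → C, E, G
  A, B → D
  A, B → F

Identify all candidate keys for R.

{A}, {F}

{A}⁺ = {A, B, C, D, E, F, G} — all of the relation — so {A} is a candidate key.
{F}⁺ = {A, B, C, D, E, F, G} — all of the relation — so {F} is a candidate key.
These are minimal and exhaustive — every other superkey contains one of them.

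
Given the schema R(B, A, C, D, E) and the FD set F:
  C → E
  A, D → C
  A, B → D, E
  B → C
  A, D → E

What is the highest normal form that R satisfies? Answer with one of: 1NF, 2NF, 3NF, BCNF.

1NF

Candidate key: {A, B}. Prime attributes: {A, B}.
For C → E we have {C}⁺ = {C, E}; {C} is not a superkey, so BCNF fails.
Because {E} is non-prime and the left side of C → E is not a superkey, the relation is not in 3NF.
Since {B} ⊂ {A, B} and {B}⁺ ⊇ {C, E} with {C, E} non-prime, there is a partial dependency; 2NF fails.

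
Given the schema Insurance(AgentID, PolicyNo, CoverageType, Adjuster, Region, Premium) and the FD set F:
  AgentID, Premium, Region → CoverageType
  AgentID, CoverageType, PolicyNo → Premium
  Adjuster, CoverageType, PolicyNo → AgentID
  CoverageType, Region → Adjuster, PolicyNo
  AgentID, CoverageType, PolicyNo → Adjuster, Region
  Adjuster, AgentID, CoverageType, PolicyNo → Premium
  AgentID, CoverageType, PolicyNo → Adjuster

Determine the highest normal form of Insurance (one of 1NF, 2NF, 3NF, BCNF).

Candidate keys: {Adjuster, CoverageType, PolicyNo}, {AgentID, CoverageType, PolicyNo}, {AgentID, Premium, Region}, {CoverageType, Region}. Prime attributes: {Adjuster, AgentID, CoverageType, PolicyNo, Premium, Region}.
Every FD has a superkey on the left, so the relation is in BCNF.

BCNF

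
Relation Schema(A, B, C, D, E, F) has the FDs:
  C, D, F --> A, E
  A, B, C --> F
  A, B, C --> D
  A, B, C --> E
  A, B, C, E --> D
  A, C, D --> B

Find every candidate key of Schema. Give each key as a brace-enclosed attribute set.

{C} never appears on the right of any FD, so every key must include it.
Closure of {A, B, C} is {A, B, C, D, E, F}, the whole schema; {A, B, C} is a candidate key.
Closure of {A, C, D} is {A, B, C, D, E, F}, the whole schema; {A, C, D} is a candidate key.
Closure of {C, D, F} is {A, B, C, D, E, F}, the whole schema; {C, D, F} is a candidate key.
These are minimal and exhaustive — every other superkey contains one of them.

{A, B, C}, {A, C, D}, {C, D, F}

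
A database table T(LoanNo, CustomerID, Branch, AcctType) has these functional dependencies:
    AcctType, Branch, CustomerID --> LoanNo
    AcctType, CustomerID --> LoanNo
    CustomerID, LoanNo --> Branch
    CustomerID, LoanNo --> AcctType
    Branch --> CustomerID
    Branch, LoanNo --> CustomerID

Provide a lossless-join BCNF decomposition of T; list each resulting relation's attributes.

{AcctType, Branch, LoanNo}; {Branch, CustomerID}

Candidate keys of the original relation: {AcctType, Branch}, {AcctType, CustomerID}, {Branch, LoanNo}, {CustomerID, LoanNo}.
{AcctType, Branch, CustomerID, LoanNo}: {Branch} determines {Branch, CustomerID} here but is not a superkey — split on Branch --> CustomerID, giving {Branch, CustomerID} and {AcctType, Branch, LoanNo}.
{Branch, CustomerID} is in BCNF.
{AcctType, Branch, LoanNo} is in BCNF.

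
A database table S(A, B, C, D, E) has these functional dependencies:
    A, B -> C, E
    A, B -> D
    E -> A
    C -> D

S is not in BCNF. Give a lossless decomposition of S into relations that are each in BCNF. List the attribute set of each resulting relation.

{A, E}; {B, C, E}; {C, D}

Candidate keys of the original relation: {A, B}, {B, E}.
Within {A, B, C, D, E}: {E}⁺ ∩ {A, B, C, D, E} = {A, E}, not the whole set, so E -> A violates BCNF; decompose into {A, E} and {B, C, D, E}.
{A, E} is in BCNF.
Within {B, C, D, E}: {C}⁺ ∩ {B, C, D, E} = {C, D}, not the whole set, so C -> D violates BCNF; decompose into {C, D} and {B, C, E}.
{C, D} is in BCNF.
{B, C, E} is in BCNF.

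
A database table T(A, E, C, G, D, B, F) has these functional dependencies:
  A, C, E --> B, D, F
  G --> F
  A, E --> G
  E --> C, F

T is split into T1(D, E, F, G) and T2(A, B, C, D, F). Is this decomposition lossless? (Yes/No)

No

T1 ∩ T2 = {D, F}; its closure under F is {D, F}.
T1 ⊄ {D, F} and T2 ⊄ {D, F}, so the split is lossy.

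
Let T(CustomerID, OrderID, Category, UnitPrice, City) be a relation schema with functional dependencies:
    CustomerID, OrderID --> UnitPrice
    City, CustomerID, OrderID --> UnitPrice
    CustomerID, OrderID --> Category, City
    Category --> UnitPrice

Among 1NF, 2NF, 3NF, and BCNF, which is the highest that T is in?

Candidate key: {CustomerID, OrderID}. Prime attributes: {CustomerID, OrderID}.
Category --> UnitPrice: {Category}⁺ = {Category, UnitPrice}, which is not all of the attributes, so the left side is not a superkey — BCNF is violated.
Category --> UnitPrice has non-prime {UnitPrice} on the right and a non-superkey on the left, so 3NF fails.
Checking every proper subset of each key, none determines a non-prime attribute — 2NF is satisfied.

2NF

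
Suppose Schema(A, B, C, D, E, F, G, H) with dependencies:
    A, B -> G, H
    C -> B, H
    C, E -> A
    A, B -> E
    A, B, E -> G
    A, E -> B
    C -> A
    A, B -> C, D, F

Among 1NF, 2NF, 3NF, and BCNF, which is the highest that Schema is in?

BCNF

Candidate keys: {A, B}, {A, E}, {C}. Prime attributes: {A, B, C, E}.
Every FD has a superkey on the left, so the relation is in BCNF.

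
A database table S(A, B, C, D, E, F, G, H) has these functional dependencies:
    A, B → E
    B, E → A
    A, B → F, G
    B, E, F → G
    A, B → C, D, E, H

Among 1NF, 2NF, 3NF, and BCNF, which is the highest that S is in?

BCNF

Candidate keys: {A, B}, {B, E}. Prime attributes: {A, B, E}.
Every FD has a superkey on the left, so the relation is in BCNF.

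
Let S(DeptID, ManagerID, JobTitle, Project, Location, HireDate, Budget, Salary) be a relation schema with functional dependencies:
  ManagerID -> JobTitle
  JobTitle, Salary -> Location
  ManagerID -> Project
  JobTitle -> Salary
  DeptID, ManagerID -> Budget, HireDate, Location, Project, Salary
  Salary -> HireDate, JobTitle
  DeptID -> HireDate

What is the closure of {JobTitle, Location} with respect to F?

Start with {JobTitle, Location}.
JobTitle -> Salary applies; add {Salary} → now {JobTitle, Location, Salary}.
Salary -> HireDate, JobTitle applies; add {HireDate} → now {HireDate, JobTitle, Location, Salary}.
No further FD applies.

{HireDate, JobTitle, Location, Salary}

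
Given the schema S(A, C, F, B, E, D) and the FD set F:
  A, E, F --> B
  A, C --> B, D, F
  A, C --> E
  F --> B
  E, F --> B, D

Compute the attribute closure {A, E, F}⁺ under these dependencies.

{A, B, D, E, F}

Start with {A, E, F}.
A, E, F --> B applies; add {B} → now {A, B, E, F}.
E, F --> B, D applies; add {D} → now {A, B, D, E, F}.
No further FD applies.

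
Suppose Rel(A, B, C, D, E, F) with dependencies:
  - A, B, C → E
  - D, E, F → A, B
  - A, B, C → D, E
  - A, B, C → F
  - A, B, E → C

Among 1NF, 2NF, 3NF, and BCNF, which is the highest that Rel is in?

BCNF

Candidate keys: {A, B, C}, {A, B, E}, {D, E, F}. Prime attributes: {A, B, C, D, E, F}.
The left-hand side of every FD is a superkey, so BCNF is satisfied.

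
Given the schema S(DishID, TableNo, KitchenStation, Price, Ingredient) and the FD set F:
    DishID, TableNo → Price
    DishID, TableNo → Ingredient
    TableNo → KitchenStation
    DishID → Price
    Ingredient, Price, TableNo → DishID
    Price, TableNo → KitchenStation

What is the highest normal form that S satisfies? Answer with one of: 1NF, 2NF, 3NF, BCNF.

Candidate keys: {DishID, TableNo}, {Ingredient, Price, TableNo}. Prime attributes: {DishID, Ingredient, Price, TableNo}.
For TableNo → KitchenStation we have {TableNo}⁺ = {KitchenStation, TableNo}; {TableNo} is not a superkey, so BCNF fails.
TableNo → KitchenStation has non-prime {KitchenStation} on the right and a non-superkey on the left, so 3NF fails.
{TableNo} is a proper subset of the key {DishID, TableNo}, and {TableNo}⁺ contains the non-prime attribute {KitchenStation} — a partial dependency, so 2NF is violated.

1NF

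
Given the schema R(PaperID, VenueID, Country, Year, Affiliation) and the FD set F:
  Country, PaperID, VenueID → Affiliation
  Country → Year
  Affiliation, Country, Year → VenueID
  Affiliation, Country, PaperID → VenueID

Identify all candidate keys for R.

Attributes never on any right-hand side: {Country, PaperID} — every candidate key must contain all of them.
{Affiliation, Country, PaperID}⁺ = {Affiliation, Country, PaperID, VenueID, Year} — all of the relation — so {Affiliation, Country, PaperID} is a candidate key.
{Country, PaperID, VenueID}⁺ = {Affiliation, Country, PaperID, VenueID, Year} — all of the relation — so {Country, PaperID, VenueID} is a candidate key.
These are minimal and exhaustive — every other superkey contains one of them.

{Affiliation, Country, PaperID}, {Country, PaperID, VenueID}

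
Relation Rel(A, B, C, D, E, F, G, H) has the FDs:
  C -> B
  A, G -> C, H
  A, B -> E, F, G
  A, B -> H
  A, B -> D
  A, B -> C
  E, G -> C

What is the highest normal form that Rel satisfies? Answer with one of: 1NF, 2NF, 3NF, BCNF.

3NF

Candidate keys: {A, B}, {A, C}, {A, G}. Prime attributes: {A, B, C, G}.
C -> B: {C}⁺ = {B, C}, which is not all of the attributes, so the left side is not a superkey — BCNF is violated.
But every attribute on its right side ({B}) is prime, and the same holds for every other non-superkey FD, so 3NF still holds.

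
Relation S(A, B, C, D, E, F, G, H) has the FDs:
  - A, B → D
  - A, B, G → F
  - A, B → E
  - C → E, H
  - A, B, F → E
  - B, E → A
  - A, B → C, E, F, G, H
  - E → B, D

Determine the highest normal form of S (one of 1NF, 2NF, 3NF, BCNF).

Candidate keys: {A, B}, {C}, {E}. Prime attributes: {A, B, C, E}.
The left-hand side of every FD is a superkey, so BCNF is satisfied.

BCNF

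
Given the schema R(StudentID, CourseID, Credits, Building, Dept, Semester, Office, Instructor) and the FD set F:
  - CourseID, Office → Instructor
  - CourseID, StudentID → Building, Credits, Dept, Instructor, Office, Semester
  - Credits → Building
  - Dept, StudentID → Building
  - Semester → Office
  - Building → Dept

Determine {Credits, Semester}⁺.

Start with {Credits, Semester}.
Credits → Building applies; add {Building} → now {Building, Credits, Semester}.
Semester → Office applies; add {Office} → now {Building, Credits, Office, Semester}.
Building → Dept applies; add {Dept} → now {Building, Credits, Dept, Office, Semester}.
No further FD applies.

{Building, Credits, Dept, Office, Semester}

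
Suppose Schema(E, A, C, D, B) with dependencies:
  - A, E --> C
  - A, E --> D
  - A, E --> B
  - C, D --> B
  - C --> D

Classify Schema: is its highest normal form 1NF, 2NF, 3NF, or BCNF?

2NF

Candidate key: {A, E}. Prime attributes: {A, E}.
C, D --> B: {C, D}⁺ = {B, C, D}, which is not all of the attributes, so the left side is not a superkey — BCNF is violated.
C, D --> B determines the non-prime attribute {B} from a non-superkey — 3NF is violated.
No proper subset of a key has a non-prime attribute in its closure, so there is no partial dependency; 2NF holds.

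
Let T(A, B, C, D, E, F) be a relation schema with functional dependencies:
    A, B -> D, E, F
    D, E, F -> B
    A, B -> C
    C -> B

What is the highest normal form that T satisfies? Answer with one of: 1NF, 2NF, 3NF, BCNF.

3NF

Candidate keys: {A, B}, {A, C}, {A, D, E, F}. Prime attributes: {A, B, C, D, E, F}.
D, E, F -> B: {D, E, F}⁺ = {B, D, E, F}, which is not all of the attributes, so the left side is not a superkey — BCNF is violated.
Its right-hand attributes {B} are all prime, as are those of every other non-superkey FD — the relation is in 3NF.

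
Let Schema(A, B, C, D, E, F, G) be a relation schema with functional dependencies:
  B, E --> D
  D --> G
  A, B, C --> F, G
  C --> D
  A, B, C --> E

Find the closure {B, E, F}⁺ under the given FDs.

{B, D, E, F, G}

Start with {B, E, F}.
B, E --> D applies; add {D} → now {B, D, E, F}.
D --> G applies; add {G} → now {B, D, E, F, G}.
No further FD applies.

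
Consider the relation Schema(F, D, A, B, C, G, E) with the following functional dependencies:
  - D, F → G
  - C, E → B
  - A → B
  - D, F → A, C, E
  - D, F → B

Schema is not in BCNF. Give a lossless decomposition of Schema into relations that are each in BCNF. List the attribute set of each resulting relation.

{A, C, D, E, F, G}; {B, C, E}

Candidate key of the original relation: {D, F}.
In {A, B, C, D, E, F, G}, {C, E} is not a superkey ({C, E}⁺ restricted to this set is {B, C, E}), so split on C, E → B into {B, C, E} and {A, C, D, E, F, G}.
{B, C, E} has no BCNF violation.
{A, C, D, E, F, G} has no BCNF violation.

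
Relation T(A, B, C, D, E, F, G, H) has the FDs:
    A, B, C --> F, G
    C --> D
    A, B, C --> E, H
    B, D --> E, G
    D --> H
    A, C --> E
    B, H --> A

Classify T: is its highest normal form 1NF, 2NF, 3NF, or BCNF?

1NF

Candidate key: {B, C}. Prime attributes: {B, C}.
C --> D: {C}⁺ = {C, D, H}, which is not all of the attributes, so the left side is not a superkey — BCNF is violated.
Because {D} is non-prime and the left side of C --> D is not a superkey, the relation is not in 3NF.
{C} is a proper subset of the key {B, C}, and {C}⁺ contains the non-prime attributes {D, H} — a partial dependency, so 2NF is violated.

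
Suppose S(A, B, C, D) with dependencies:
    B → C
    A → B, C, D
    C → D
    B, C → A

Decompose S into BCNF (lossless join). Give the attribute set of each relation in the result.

{A, B, C}; {C, D}

Candidate keys of the original relation: {A}, {B}.
In {A, B, C, D}, {C} is not a superkey ({C}⁺ restricted to this set is {C, D}), so split on C → D into {C, D} and {A, B, C}.
{C, D} has no BCNF violation.
{A, B, C} has no BCNF violation.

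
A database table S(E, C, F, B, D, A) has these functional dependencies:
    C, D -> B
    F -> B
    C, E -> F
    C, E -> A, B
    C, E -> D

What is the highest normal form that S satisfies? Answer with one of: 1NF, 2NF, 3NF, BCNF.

2NF

Candidate key: {C, E}. Prime attributes: {C, E}.
C, D -> B breaks BCNF: {C, D}⁺ = {B, C, D}, so {C, D} is not a superkey.
C, D -> B has non-prime {B} on the right and a non-superkey on the left, so 3NF fails.
No proper subset of a key has a non-prime attribute in its closure, so there is no partial dependency; 2NF holds.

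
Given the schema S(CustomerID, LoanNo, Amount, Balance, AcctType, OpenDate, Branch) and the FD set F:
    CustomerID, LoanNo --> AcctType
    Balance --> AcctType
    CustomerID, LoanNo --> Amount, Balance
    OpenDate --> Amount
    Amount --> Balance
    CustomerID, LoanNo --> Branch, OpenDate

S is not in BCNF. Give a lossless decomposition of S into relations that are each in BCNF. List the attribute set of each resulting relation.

{AcctType, Balance}; {Amount, Balance}; {Amount, OpenDate}; {Branch, CustomerID, LoanNo, OpenDate}

Candidate key of the original relation: {CustomerID, LoanNo}.
Within {AcctType, Amount, Balance, Branch, CustomerID, LoanNo, OpenDate}: {Balance}⁺ ∩ {AcctType, Amount, Balance, Branch, CustomerID, LoanNo, OpenDate} = {AcctType, Balance}, not the whole set, so Balance --> AcctType violates BCNF; decompose into {AcctType, Balance} and {Amount, Balance, Branch, CustomerID, LoanNo, OpenDate}.
{AcctType, Balance} has no BCNF violation.
Within {Amount, Balance, Branch, CustomerID, LoanNo, OpenDate}: {OpenDate}⁺ ∩ {Amount, Balance, Branch, CustomerID, LoanNo, OpenDate} = {Amount, Balance, OpenDate}, not the whole set, so OpenDate --> Amount, Balance violates BCNF; decompose into {Amount, Balance, OpenDate} and {Branch, CustomerID, LoanNo, OpenDate}.
Within {Amount, Balance, OpenDate}: {Amount}⁺ ∩ {Amount, Balance, OpenDate} = {Amount, Balance}, not the whole set, so Amount --> Balance violates BCNF; decompose into {Amount, Balance} and {Amount, OpenDate}.
{Amount, Balance} has no BCNF violation.
{Amount, OpenDate} has no BCNF violation.
{Branch, CustomerID, LoanNo, OpenDate} has no BCNF violation.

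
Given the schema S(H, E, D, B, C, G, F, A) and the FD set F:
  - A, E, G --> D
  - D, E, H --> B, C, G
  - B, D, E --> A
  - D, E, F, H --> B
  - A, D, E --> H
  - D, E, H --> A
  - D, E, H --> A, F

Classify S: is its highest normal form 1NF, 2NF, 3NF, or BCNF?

Candidate keys: {A, D, E}, {A, E, G}, {B, D, E}, {D, E, H}. Prime attributes: {A, B, D, E, G, H}.
Every FD has a superkey on the left, so the relation is in BCNF.

BCNF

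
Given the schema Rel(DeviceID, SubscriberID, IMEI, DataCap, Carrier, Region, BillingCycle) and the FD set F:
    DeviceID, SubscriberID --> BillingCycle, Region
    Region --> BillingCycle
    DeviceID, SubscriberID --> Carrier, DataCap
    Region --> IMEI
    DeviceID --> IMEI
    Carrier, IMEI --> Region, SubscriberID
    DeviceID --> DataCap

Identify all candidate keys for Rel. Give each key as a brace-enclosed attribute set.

{Carrier, DeviceID}, {DeviceID, SubscriberID}

No FD produces {DeviceID}, so it must be in every candidate key.
{Carrier, DeviceID}⁺ = {BillingCycle, Carrier, DataCap, DeviceID, IMEI, Region, SubscriberID} — all of the relation — so {Carrier, DeviceID} is a candidate key.
{DeviceID, SubscriberID}⁺ = {BillingCycle, Carrier, DataCap, DeviceID, IMEI, Region, SubscriberID} — all of the relation — so {DeviceID, SubscriberID} is a candidate key.
No proper subset of any of these is a key, and no other minimal superkey exists.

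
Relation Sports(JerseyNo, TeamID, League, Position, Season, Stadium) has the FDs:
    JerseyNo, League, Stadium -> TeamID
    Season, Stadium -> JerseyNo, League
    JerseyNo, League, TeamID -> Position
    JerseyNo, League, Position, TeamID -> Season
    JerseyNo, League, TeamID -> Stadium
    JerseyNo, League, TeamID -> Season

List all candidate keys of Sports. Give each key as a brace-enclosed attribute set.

{Season, Stadium}⁺ = {JerseyNo, League, Position, Season, Stadium, TeamID} — all of the relation — so {Season, Stadium} is a candidate key.
{JerseyNo, League, Stadium}⁺ = {JerseyNo, League, Position, Season, Stadium, TeamID} — all of the relation — so {JerseyNo, League, Stadium} is a candidate key.
{JerseyNo, League, TeamID}⁺ = {JerseyNo, League, Position, Season, Stadium, TeamID} — all of the relation — so {JerseyNo, League, TeamID} is a candidate key.
Any other superkey properly contains one of these, so there are no further candidate keys.

{JerseyNo, League, Stadium}, {JerseyNo, League, TeamID}, {Season, Stadium}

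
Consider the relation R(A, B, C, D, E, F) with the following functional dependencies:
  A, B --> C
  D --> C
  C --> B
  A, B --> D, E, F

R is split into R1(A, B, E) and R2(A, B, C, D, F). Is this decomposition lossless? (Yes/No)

Common attributes: {A, B}; their closure is {A, B, C, D, E, F}.
Since R1 ⊆ {A, B, C, D, E, F}, the intersection is a superkey of R1; the decomposition is lossless.

Yes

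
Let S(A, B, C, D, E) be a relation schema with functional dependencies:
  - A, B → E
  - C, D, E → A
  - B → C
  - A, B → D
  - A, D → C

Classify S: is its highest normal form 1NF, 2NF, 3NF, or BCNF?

1NF

Candidate keys: {A, B}, {B, D, E}. Prime attributes: {A, B, D, E}.
C, D, E → A: {C, D, E}⁺ = {A, C, D, E}, which is not all of the attributes, so the left side is not a superkey — BCNF is violated.
B → C determines the non-prime attribute {C} from a non-superkey — 3NF is violated.
{B} is a proper subset of the key {A, B}, and {B}⁺ contains the non-prime attribute {C} — a partial dependency, so 2NF is violated.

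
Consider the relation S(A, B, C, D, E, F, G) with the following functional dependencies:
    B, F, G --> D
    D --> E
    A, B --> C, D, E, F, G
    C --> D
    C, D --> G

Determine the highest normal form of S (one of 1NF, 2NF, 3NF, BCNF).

2NF

Candidate key: {A, B}. Prime attributes: {A, B}.
For B, F, G --> D we have {B, F, G}⁺ = {B, D, E, F, G}; {B, F, G} is not a superkey, so BCNF fails.
B, F, G --> D has non-prime {D} on the right and a non-superkey on the left, so 3NF fails.
No proper subset of a key has a non-prime attribute in its closure, so there is no partial dependency; 2NF holds.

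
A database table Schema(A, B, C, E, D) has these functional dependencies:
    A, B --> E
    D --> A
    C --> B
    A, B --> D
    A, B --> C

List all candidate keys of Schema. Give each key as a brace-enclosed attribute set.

{A, B}, {A, C}, {B, D}, {C, D}

{A, B}⁺ = {A, B, C, D, E}, which is every attribute, so {A, B} is a candidate key.
{A, C}⁺ = {A, B, C, D, E}, which is every attribute, so {A, C} is a candidate key.
{B, D}⁺ = {A, B, C, D, E}, which is every attribute, so {B, D} is a candidate key.
{C, D}⁺ = {A, B, C, D, E}, which is every attribute, so {C, D} is a candidate key.
Any other superkey properly contains one of these, so there are no further candidate keys.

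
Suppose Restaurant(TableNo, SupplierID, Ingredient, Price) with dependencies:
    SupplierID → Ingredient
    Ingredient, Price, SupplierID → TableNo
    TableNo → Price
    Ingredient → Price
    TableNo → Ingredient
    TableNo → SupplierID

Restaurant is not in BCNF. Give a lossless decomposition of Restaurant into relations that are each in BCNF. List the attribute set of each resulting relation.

Candidate keys of the original relation: {SupplierID}, {TableNo}.
{Ingredient, Price, SupplierID, TableNo}: {Ingredient} determines {Ingredient, Price} here but is not a superkey — split on Ingredient → Price, giving {Ingredient, Price} and {Ingredient, SupplierID, TableNo}.
{Ingredient, Price}: every determinant is a superkey — BCNF.
{Ingredient, SupplierID, TableNo}: every determinant is a superkey — BCNF.

{Ingredient, Price}; {Ingredient, SupplierID, TableNo}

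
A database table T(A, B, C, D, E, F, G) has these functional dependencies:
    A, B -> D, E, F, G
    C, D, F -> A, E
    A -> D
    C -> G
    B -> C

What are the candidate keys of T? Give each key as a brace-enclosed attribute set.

{A, B}, {B, D, F}

{B} never appears on the right of any FD, so every key must include it.
{A, B}⁺ = {A, B, C, D, E, F, G} — all of the relation — so {A, B} is a candidate key.
{B, D, F}⁺ = {A, B, C, D, E, F, G} — all of the relation — so {B, D, F} is a candidate key.
These are minimal and exhaustive — every other superkey contains one of them.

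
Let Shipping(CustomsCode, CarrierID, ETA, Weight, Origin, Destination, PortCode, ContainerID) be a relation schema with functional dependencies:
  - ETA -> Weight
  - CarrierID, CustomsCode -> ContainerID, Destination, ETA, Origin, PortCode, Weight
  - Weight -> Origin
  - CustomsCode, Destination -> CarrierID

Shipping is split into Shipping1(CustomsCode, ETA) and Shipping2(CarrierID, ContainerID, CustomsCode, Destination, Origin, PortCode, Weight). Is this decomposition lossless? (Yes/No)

No

Common attributes: {CustomsCode}; their closure is {CustomsCode}.
Neither Shipping1 nor Shipping2 is contained in that closure, so the decomposition is lossy.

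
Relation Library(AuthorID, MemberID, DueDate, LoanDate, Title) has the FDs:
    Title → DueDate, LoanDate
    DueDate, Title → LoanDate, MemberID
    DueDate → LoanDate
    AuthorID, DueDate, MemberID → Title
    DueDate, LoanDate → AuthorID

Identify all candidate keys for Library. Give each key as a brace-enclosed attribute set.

{Title}⁺ = {AuthorID, DueDate, LoanDate, MemberID, Title}, which is every attribute, so {Title} is a candidate key.
{DueDate, MemberID}⁺ = {AuthorID, DueDate, LoanDate, MemberID, Title}, which is every attribute, so {DueDate, MemberID} is a candidate key.
No proper subset of any of these is a key, and no other minimal superkey exists.

{DueDate, MemberID}, {Title}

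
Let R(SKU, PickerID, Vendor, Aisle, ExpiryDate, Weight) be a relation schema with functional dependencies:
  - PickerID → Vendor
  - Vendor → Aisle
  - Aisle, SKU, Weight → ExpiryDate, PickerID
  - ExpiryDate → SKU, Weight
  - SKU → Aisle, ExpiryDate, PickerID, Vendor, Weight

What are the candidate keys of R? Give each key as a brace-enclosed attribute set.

{ExpiryDate}, {SKU}

{ExpiryDate}⁺ = {Aisle, ExpiryDate, PickerID, SKU, Vendor, Weight}, which is every attribute, so {ExpiryDate} is a candidate key.
{SKU}⁺ = {Aisle, ExpiryDate, PickerID, SKU, Vendor, Weight}, which is every attribute, so {SKU} is a candidate key.
These are minimal and exhaustive — every other superkey contains one of them.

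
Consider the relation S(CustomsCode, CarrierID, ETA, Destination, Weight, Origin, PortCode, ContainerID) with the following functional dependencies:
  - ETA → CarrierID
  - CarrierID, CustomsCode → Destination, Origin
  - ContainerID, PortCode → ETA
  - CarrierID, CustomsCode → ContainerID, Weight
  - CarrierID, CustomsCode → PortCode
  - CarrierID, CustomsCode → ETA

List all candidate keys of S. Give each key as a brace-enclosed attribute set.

{CarrierID, CustomsCode}, {ContainerID, CustomsCode, PortCode}, {CustomsCode, ETA}

Attributes never on any right-hand side: {CustomsCode} — every candidate key must contain it.
{CarrierID, CustomsCode} is a candidate key since {CarrierID, CustomsCode}⁺ = {CarrierID, ContainerID, CustomsCode, Destination, ETA, Origin, PortCode, Weight} covers every attribute.
{CustomsCode, ETA} is a candidate key since {CustomsCode, ETA}⁺ = {CarrierID, ContainerID, CustomsCode, Destination, ETA, Origin, PortCode, Weight} covers every attribute.
{ContainerID, CustomsCode, PortCode} is a candidate key since {ContainerID, CustomsCode, PortCode}⁺ = {CarrierID, ContainerID, CustomsCode, Destination, ETA, Origin, PortCode, Weight} covers every attribute.
These are minimal and exhaustive — every other superkey contains one of them.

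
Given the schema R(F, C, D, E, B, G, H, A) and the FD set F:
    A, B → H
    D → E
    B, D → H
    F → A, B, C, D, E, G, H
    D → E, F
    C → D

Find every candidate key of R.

{C}⁺ = {A, B, C, D, E, F, G, H} — all of the relation — so {C} is a candidate key.
{D}⁺ = {A, B, C, D, E, F, G, H} — all of the relation — so {D} is a candidate key.
{F}⁺ = {A, B, C, D, E, F, G, H} — all of the relation — so {F} is a candidate key.
No proper subset of any of these is a key, and no other minimal superkey exists.

{C}, {D}, {F}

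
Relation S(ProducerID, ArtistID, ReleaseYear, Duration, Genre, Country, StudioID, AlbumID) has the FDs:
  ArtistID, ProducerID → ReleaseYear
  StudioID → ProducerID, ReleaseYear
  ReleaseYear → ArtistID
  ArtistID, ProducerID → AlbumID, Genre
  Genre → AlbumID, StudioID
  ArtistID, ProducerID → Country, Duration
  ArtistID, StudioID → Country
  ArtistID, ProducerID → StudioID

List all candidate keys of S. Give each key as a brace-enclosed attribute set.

Closure of {Genre} is {AlbumID, ArtistID, Country, Duration, Genre, ProducerID, ReleaseYear, StudioID}, the whole schema; {Genre} is a candidate key.
Closure of {StudioID} is {AlbumID, ArtistID, Country, Duration, Genre, ProducerID, ReleaseYear, StudioID}, the whole schema; {StudioID} is a candidate key.
Closure of {ArtistID, ProducerID} is {AlbumID, ArtistID, Country, Duration, Genre, ProducerID, ReleaseYear, StudioID}, the whole schema; {ArtistID, ProducerID} is a candidate key.
Closure of {ProducerID, ReleaseYear} is {AlbumID, ArtistID, Country, Duration, Genre, ProducerID, ReleaseYear, StudioID}, the whole schema; {ProducerID, ReleaseYear} is a candidate key.
Any other superkey properly contains one of these, so there are no further candidate keys.

{ArtistID, ProducerID}, {Genre}, {ProducerID, ReleaseYear}, {StudioID}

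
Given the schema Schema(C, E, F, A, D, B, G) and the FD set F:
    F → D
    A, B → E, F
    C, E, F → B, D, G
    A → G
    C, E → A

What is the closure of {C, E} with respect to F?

{A, C, E, G}

Start with {C, E}.
C, E → A applies; add {A} → now {A, C, E}.
A → G applies; add {G} → now {A, C, E, G}.
No further FD applies.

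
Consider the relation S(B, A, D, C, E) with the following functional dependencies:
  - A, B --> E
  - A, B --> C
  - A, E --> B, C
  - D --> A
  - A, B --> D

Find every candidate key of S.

{A, B}, {A, E}, {B, D}, {D, E}

{A, B} is a candidate key since {A, B}⁺ = {A, B, C, D, E} covers every attribute.
{A, E} is a candidate key since {A, E}⁺ = {A, B, C, D, E} covers every attribute.
{B, D} is a candidate key since {B, D}⁺ = {A, B, C, D, E} covers every attribute.
{D, E} is a candidate key since {D, E}⁺ = {A, B, C, D, E} covers every attribute.
No proper subset of any of these is a key, and no other minimal superkey exists.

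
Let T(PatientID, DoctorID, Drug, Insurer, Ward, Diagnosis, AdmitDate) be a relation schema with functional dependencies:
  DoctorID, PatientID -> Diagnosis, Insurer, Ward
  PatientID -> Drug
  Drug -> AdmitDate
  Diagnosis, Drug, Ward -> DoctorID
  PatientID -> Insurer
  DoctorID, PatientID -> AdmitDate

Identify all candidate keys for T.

Attributes never on any right-hand side: {PatientID} — every candidate key must contain it.
Closure of {DoctorID, PatientID} is {AdmitDate, Diagnosis, DoctorID, Drug, Insurer, PatientID, Ward}, the whole schema; {DoctorID, PatientID} is a candidate key.
Closure of {Diagnosis, PatientID, Ward} is {AdmitDate, Diagnosis, DoctorID, Drug, Insurer, PatientID, Ward}, the whole schema; {Diagnosis, PatientID, Ward} is a candidate key.
No proper subset of any of these is a key, and no other minimal superkey exists.

{Diagnosis, PatientID, Ward}, {DoctorID, PatientID}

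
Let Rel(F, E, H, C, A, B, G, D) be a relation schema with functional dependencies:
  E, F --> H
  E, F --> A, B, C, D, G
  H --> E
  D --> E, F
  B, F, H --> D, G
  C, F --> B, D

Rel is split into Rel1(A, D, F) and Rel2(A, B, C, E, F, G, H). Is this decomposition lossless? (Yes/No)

No

The shared attributes are {A, F} and {A, F}⁺ = {A, F}.
Neither Rel1 nor Rel2 is contained in that closure, so the decomposition is lossy.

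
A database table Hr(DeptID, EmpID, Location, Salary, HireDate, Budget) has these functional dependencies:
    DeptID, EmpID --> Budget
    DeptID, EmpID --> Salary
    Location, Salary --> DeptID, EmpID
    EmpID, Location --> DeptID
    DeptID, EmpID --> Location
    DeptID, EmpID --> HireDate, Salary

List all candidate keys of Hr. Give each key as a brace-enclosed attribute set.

{DeptID, EmpID}, {EmpID, Location}, {Location, Salary}

{DeptID, EmpID}⁺ = {Budget, DeptID, EmpID, HireDate, Location, Salary} — all of the relation — so {DeptID, EmpID} is a candidate key.
{EmpID, Location}⁺ = {Budget, DeptID, EmpID, HireDate, Location, Salary} — all of the relation — so {EmpID, Location} is a candidate key.
{Location, Salary}⁺ = {Budget, DeptID, EmpID, HireDate, Location, Salary} — all of the relation — so {Location, Salary} is a candidate key.
Any other superkey properly contains one of these, so there are no further candidate keys.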